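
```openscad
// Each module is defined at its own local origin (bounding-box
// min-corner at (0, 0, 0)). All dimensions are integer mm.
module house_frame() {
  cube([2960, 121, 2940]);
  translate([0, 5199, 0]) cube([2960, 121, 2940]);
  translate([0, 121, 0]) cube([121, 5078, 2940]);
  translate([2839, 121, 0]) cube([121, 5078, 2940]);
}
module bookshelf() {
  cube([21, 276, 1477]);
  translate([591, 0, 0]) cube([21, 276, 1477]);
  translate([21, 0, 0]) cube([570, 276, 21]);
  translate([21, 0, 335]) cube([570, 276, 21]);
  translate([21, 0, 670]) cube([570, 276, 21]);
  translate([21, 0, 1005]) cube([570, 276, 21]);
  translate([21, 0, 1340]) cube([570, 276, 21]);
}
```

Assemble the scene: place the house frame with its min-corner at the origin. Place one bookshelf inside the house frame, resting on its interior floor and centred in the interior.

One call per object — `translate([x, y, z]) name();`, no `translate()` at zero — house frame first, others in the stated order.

house_frame();
translate([1174, 2522, 0]) bookshelf();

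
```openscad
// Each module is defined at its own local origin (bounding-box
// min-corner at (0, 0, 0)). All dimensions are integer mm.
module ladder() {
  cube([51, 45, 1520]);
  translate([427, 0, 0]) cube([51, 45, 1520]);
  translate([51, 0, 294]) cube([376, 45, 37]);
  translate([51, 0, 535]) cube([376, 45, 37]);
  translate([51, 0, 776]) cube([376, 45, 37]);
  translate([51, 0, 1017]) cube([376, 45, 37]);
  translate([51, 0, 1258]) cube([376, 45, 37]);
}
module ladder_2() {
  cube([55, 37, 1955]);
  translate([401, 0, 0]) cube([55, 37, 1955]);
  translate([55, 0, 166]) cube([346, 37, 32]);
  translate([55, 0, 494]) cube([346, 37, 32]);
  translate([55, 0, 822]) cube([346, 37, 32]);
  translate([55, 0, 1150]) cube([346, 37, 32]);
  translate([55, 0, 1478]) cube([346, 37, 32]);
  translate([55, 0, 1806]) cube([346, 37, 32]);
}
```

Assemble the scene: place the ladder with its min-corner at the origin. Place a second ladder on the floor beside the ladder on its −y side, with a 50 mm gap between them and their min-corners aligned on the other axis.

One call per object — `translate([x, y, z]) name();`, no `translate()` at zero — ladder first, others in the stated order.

ladder();
translate([0, -87, 0]) ladder_2();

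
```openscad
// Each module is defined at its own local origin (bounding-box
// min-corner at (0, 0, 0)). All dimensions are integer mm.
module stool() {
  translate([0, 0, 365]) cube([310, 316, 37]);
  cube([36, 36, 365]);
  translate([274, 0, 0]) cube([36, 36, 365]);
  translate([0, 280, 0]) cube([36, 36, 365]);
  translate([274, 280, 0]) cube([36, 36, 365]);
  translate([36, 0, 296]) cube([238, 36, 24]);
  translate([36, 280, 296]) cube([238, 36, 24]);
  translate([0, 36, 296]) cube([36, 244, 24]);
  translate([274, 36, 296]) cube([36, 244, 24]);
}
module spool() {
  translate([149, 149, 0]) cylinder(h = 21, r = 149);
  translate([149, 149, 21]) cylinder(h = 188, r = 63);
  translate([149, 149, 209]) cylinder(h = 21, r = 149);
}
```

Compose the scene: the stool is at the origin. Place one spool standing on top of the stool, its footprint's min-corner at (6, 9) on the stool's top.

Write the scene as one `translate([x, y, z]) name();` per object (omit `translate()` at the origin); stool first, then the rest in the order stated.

stool();
translate([6, 9, 402]) spool();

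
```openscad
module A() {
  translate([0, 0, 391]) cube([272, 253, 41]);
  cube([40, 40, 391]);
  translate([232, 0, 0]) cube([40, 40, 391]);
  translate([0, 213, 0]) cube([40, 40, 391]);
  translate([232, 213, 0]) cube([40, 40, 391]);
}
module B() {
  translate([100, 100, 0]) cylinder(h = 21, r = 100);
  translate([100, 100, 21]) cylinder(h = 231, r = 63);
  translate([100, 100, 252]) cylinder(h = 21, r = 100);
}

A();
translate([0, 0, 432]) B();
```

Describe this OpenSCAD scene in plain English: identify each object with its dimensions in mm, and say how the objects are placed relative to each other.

A is a four-legged stool. The seat is a 272×253×41 mm slab whose top surface is at z = 432 mm; four square legs, each 40×40 mm in cross-section, run from the floor (z = 0) to the underside of the seat, each flush with a corner of the seat.

B is a spool: two coaxial disc flanges of radius 100 mm and thickness 21 mm, joined by a core cylinder of radius 63 mm and height 231 mm. The lower flange rests on z = 0 and the three cylinders share a vertical axis.

The spool is on top of the stool.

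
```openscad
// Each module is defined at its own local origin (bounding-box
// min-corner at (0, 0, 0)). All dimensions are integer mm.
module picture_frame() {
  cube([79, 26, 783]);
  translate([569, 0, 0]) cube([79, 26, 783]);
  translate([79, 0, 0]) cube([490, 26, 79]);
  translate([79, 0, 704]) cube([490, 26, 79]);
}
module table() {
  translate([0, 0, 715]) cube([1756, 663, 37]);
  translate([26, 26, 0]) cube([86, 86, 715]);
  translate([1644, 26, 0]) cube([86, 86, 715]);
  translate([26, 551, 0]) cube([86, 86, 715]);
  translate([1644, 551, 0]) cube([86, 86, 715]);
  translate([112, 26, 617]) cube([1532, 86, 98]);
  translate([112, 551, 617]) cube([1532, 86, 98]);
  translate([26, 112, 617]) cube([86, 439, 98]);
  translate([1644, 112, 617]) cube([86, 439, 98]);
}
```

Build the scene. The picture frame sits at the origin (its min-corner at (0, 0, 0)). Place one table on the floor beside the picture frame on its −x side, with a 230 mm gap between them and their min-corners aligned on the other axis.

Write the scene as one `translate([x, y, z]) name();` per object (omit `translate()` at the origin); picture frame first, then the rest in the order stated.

picture_frame();
translate([-1986, 0, 0]) table();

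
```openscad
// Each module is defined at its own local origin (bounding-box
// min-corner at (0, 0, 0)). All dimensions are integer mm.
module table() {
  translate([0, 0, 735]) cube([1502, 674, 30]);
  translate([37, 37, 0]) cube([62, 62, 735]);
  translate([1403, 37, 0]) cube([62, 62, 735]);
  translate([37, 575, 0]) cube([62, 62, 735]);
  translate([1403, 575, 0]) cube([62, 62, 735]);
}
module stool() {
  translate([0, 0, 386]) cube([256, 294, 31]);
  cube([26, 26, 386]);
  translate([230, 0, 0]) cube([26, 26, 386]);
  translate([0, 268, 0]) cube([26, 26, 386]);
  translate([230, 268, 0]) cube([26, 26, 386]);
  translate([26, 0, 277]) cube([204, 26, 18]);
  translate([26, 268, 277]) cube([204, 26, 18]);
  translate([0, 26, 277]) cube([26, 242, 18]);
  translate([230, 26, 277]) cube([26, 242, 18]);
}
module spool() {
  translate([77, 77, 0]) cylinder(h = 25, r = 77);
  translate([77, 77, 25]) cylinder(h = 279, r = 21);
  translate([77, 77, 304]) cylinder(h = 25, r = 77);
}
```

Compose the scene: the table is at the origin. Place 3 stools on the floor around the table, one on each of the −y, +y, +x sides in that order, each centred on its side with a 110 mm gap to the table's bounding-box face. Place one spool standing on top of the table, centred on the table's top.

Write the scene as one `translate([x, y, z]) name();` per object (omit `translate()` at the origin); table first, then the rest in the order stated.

table();
translate([623, -404, 0]) stool();
translate([623, 784, 0]) stool();
translate([1612, 190, 0]) stool();
translate([674, 260, 765]) spool();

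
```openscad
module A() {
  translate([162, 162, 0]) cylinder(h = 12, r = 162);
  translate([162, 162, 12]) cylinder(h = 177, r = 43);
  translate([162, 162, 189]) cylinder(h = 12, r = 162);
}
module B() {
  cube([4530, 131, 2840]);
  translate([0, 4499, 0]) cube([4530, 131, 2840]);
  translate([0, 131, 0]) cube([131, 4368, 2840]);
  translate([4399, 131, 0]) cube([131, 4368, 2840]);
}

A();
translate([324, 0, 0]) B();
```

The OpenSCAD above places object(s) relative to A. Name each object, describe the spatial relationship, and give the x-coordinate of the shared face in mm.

A is a spool. B is a house frame. The house frame is against the spool's +x side, with their −y faces flush. The x-coordinate of the shared face is 324 mm.

The spool's +x face and the house frame's −x face are both at x = 324 mm.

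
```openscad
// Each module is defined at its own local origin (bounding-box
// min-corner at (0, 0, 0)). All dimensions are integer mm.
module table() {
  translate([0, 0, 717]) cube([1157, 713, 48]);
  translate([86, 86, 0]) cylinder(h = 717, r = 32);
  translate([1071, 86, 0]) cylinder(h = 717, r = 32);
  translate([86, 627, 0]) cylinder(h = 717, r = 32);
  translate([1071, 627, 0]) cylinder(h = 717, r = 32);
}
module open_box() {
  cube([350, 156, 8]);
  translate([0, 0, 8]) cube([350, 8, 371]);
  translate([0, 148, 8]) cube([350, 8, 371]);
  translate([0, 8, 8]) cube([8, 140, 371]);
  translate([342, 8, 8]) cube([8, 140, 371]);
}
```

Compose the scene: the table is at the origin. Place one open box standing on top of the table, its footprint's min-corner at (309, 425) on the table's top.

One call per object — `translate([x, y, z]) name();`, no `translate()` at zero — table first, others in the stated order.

table();
translate([309, 425, 765]) open_box();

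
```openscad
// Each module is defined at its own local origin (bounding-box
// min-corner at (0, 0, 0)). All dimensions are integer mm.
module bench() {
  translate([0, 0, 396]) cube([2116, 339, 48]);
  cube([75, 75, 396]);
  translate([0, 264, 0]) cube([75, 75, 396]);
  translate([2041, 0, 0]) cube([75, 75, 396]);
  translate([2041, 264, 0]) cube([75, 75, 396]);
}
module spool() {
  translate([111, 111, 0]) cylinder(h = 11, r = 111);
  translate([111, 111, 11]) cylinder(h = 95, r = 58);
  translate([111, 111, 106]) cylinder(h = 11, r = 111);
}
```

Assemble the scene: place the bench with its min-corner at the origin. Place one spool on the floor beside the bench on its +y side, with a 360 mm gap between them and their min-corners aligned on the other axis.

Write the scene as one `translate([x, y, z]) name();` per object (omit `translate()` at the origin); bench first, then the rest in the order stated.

bench();
translate([0, 699, 0]) spool();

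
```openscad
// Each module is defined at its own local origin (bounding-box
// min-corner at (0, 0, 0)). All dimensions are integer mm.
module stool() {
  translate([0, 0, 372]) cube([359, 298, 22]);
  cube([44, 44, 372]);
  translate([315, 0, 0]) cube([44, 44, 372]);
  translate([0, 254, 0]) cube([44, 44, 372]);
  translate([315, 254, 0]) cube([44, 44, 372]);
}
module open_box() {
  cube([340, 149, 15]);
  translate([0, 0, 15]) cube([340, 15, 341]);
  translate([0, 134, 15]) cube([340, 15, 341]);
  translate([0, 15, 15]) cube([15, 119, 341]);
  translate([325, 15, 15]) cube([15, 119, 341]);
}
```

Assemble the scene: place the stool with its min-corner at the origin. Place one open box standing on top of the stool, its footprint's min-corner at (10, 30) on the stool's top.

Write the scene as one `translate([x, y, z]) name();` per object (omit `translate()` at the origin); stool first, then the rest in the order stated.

stool();
translate([10, 30, 394]) open_box();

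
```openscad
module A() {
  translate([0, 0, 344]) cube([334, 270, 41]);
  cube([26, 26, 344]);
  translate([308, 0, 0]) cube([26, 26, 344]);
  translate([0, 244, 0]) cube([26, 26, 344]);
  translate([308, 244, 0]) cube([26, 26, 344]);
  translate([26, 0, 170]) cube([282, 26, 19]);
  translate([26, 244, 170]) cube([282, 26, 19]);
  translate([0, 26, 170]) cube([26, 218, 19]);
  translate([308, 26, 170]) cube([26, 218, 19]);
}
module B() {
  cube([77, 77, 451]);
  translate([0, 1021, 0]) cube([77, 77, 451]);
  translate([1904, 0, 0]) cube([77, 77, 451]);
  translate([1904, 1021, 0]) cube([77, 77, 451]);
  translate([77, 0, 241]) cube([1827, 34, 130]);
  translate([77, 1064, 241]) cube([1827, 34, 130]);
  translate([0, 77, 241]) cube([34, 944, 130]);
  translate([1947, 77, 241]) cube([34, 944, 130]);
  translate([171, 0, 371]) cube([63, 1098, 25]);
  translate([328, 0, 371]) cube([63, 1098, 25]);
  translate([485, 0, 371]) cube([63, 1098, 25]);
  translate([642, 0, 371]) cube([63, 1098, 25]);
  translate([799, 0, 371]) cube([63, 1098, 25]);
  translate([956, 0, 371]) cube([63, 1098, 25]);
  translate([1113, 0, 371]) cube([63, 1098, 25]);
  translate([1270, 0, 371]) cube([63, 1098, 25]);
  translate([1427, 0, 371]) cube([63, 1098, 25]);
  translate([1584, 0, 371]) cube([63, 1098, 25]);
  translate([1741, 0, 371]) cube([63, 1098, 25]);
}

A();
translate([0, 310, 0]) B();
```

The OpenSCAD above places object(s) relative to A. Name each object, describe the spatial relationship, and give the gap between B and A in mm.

A is a stool. B is a bed frame. The bed frame is on the floor beside the stool on its +y side. The gap between the bed frame and the stool is 40 mm.

The bed frame's nearest face is 40 mm from the stool's +y face.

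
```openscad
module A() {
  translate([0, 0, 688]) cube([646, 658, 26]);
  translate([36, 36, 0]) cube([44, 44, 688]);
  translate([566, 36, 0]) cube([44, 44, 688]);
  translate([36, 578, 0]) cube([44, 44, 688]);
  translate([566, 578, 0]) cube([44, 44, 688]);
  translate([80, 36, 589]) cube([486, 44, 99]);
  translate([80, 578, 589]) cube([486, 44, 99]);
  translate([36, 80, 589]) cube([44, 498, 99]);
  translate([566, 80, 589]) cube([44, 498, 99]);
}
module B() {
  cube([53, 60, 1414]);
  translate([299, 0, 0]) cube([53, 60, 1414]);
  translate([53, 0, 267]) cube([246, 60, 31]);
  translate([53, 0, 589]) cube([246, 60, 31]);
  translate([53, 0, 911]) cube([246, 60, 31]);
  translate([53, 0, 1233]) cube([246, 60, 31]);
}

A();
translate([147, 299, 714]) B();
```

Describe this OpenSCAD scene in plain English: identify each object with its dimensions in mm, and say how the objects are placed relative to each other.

A is a rectangular dining table. The top is 646×658×26 mm with its upper surface at z = 714 mm. It stands on four 44×44 mm square legs, each inset 36 mm from the nearest pair of top edges, running from the floor to the underside of the top. Four apron rails, 44 mm thick and 99 mm tall, run between adjacent legs with their top edges flush with the underside of the top and their outer faces flush with the legs' outer faces.

B is a wooden ladder with two side rails of 53×60 mm section and 1414 mm height, set 352 mm apart overall. Between them run 4 rectangular rungs (60 mm deep, 31 mm thick), front faces flush with the rails' −y face. The bottom of the first rung is 267 mm above the floor and each subsequent rung is 322 mm higher than the one below.

The ladder is on top of the table, centred.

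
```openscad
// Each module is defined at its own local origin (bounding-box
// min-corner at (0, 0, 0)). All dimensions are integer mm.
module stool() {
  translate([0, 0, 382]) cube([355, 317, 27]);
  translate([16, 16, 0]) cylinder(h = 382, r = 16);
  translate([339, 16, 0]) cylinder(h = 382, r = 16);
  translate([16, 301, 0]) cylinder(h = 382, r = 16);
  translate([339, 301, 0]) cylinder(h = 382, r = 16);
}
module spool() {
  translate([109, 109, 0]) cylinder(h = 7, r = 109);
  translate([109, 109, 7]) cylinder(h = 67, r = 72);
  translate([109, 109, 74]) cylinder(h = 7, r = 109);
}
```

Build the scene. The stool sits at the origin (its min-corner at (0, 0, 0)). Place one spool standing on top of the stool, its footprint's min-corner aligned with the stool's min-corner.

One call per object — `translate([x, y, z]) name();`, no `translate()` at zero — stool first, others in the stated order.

stool();
translate([0, 0, 409]) spool();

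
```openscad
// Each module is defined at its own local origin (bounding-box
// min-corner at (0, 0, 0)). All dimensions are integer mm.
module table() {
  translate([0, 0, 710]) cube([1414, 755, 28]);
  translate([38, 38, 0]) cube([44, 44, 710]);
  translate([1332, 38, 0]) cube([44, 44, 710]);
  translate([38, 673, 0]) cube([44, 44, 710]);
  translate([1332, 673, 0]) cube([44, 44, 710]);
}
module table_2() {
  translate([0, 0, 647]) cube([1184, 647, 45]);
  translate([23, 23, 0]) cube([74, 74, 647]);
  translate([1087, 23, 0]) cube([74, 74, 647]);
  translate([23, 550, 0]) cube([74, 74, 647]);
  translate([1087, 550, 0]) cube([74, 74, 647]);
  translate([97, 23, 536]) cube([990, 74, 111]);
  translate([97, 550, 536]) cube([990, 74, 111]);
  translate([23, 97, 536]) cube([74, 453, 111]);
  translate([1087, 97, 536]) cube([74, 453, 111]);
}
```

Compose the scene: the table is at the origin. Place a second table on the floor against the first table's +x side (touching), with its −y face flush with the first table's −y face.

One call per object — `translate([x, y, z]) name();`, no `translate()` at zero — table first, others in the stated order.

table();
translate([1414, 0, 0]) table_2();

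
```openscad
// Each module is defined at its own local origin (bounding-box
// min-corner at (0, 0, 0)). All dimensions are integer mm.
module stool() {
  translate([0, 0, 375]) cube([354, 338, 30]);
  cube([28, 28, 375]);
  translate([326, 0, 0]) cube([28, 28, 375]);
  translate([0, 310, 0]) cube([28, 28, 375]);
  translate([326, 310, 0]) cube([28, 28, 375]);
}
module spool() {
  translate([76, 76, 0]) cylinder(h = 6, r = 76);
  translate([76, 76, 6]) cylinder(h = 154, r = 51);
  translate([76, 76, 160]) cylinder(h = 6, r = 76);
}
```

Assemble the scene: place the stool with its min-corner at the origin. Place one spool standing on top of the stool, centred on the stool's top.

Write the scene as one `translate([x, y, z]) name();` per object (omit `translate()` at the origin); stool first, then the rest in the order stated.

stool();
translate([101, 93, 405]) spool();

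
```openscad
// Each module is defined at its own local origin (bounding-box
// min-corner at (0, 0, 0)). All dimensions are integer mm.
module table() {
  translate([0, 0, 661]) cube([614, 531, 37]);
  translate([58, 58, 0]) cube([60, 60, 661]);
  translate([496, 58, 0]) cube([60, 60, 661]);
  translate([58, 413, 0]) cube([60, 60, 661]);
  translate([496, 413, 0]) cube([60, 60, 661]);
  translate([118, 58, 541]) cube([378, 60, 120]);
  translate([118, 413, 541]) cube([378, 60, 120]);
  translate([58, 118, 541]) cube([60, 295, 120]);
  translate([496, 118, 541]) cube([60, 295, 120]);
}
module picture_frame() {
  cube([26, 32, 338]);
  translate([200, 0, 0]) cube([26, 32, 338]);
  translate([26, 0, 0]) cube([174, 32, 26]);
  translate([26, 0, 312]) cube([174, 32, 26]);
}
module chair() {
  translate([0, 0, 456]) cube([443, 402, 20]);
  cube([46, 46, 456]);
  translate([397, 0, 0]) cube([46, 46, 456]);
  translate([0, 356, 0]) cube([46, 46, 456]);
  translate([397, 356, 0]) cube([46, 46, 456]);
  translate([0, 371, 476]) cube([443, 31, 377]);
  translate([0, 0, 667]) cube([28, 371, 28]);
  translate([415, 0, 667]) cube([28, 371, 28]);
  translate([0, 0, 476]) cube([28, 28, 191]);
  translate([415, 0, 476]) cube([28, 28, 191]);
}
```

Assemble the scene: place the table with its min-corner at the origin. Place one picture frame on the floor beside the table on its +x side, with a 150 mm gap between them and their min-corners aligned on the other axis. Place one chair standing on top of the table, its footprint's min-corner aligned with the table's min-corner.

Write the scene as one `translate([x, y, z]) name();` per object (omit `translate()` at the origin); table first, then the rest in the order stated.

table();
translate([764, 0, 0]) picture_frame();
translate([0, 0, 698]) chair();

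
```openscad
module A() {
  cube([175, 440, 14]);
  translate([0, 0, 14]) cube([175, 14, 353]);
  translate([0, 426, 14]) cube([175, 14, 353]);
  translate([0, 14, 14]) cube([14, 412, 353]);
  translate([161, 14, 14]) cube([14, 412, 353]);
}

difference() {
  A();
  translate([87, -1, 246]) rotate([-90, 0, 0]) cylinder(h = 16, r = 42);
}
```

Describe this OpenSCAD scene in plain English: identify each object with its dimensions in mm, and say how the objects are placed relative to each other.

A is an open-topped rectangular box: outside dimensions 175×440×367 mm, with a uniform wall and base thickness of 14 mm. The base is a full 175×440 slab on the floor; four walls sit on top of the base. The front and back walls (the −y and +y sides) span the full width; the two side walls fit between them.

The open box has a circular hole of radius 42 mm through its front wall, centred at (x = 87, z = 246).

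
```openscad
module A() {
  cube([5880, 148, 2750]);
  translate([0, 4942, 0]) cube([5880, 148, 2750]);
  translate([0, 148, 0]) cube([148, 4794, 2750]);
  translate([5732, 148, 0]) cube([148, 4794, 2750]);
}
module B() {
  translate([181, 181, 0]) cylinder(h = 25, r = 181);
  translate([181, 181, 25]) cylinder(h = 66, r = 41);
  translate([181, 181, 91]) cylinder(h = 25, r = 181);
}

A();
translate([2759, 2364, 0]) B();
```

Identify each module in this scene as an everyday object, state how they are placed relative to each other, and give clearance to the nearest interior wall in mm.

A is a house frame. B is a spool. The spool sits inside the house frame, centred. The clearance to the nearest interior wall is 2216 mm.

Clearances: x = 2611, y = 2216; minimum 2216 mm.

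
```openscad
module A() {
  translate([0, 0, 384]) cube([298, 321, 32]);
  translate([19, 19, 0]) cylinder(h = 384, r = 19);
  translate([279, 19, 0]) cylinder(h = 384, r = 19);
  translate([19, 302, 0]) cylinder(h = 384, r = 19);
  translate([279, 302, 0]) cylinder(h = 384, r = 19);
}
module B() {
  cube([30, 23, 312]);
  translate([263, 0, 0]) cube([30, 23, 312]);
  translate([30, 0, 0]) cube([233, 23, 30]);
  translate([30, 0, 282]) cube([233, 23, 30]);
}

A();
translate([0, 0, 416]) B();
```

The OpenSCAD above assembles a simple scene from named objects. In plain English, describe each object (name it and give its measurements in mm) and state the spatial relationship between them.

A is a simple wooden stool: a rectangular seat 298 mm (x) by 321 mm (y), 32 mm thick, top face at z = 416 mm, on four round legs, each 38 mm in diameter. The legs rest on z = 0, each leg's axis is inset half a diameter from the nearest pair of seat edges (so the leg's bounding box is flush with the corner).

B is a rectangular picture frame lying in the x–z plane (depth along y). The opening is 233 mm wide (x) by 252 mm tall (z), surrounded by a border 30 mm wide on all four sides. The frame is 23 mm deep and is made of two full-height vertical stiles with two horizontal rails fitted between them.

The picture frame is on top of the stool.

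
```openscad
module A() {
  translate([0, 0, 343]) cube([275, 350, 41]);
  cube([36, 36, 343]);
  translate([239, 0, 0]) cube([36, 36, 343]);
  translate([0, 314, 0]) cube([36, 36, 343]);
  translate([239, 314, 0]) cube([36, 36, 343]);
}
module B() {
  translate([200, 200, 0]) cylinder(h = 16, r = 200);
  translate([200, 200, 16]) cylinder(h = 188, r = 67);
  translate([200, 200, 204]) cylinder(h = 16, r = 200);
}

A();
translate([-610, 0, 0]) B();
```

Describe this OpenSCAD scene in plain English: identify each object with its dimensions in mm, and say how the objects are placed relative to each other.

A is a simple wooden stool: a rectangular seat 275 mm (x) by 350 mm (y), 41 mm thick, top face at z = 384 mm, on four square legs, each 36×36 mm in cross-section. The legs rest on z = 0, each flush with a corner of the seat.

B is a spool: two coaxial disc flanges of radius 200 mm and thickness 16 mm, joined by a core cylinder of radius 67 mm and height 188 mm. The lower flange rests on z = 0 and the three cylinders share a vertical axis.

The spool is on the floor beside the stool on its −x side.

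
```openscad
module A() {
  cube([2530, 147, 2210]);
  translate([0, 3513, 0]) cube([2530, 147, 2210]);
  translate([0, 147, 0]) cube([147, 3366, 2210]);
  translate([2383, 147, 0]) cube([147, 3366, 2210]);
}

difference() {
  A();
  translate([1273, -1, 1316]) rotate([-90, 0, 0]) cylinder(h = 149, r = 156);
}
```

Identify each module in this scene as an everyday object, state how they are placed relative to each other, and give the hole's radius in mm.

A is a house frame. The house frame has a circular hole through its front wall. The hole's radius is 156 mm.

The subtracted cylinder has r = 156 mm.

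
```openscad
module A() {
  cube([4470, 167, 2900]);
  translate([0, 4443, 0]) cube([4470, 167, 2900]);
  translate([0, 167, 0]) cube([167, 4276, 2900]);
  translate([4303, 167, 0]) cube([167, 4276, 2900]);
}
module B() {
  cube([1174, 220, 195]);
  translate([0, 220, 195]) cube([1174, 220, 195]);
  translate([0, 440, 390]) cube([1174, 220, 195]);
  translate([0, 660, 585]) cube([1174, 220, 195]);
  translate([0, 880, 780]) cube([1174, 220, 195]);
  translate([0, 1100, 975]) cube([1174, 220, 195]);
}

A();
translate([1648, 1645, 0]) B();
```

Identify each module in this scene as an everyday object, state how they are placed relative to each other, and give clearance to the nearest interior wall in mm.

Clearances: x = 1481, y = 1478; minimum 1478 mm.

A is a house frame. B is a staircase. The staircase sits inside the house frame, centred. The clearance to the nearest interior wall is 1478 mm.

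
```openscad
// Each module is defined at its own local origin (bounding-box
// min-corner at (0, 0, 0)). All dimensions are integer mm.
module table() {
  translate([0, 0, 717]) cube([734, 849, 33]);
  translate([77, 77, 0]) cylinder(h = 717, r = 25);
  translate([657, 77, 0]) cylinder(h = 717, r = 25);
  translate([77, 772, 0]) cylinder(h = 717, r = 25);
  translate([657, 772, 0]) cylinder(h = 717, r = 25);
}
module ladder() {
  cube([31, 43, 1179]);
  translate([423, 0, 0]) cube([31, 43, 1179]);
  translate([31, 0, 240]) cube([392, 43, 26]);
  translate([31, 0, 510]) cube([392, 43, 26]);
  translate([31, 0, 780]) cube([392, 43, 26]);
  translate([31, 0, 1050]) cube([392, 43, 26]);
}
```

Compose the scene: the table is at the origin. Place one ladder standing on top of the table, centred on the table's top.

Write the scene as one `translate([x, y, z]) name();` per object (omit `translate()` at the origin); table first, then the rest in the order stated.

table();
translate([140, 403, 750]) ladder();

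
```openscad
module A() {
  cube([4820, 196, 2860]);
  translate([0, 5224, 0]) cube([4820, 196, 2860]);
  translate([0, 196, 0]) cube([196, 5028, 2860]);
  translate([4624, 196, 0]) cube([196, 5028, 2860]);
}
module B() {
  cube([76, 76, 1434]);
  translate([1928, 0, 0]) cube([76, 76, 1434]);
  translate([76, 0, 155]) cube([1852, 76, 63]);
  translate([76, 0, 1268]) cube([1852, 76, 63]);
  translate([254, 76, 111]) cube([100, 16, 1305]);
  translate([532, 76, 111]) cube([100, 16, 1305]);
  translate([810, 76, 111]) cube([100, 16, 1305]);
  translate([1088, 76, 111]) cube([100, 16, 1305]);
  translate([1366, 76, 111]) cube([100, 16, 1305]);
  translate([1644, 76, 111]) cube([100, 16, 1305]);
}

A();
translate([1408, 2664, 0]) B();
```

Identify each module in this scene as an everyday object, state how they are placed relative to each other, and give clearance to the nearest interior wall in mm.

A is a house frame. B is a fence section. The fence section sits inside the house frame, centred. The clearance to the nearest interior wall is 1212 mm.

Clearances: x = 1212, y = 2468; minimum 1212 mm.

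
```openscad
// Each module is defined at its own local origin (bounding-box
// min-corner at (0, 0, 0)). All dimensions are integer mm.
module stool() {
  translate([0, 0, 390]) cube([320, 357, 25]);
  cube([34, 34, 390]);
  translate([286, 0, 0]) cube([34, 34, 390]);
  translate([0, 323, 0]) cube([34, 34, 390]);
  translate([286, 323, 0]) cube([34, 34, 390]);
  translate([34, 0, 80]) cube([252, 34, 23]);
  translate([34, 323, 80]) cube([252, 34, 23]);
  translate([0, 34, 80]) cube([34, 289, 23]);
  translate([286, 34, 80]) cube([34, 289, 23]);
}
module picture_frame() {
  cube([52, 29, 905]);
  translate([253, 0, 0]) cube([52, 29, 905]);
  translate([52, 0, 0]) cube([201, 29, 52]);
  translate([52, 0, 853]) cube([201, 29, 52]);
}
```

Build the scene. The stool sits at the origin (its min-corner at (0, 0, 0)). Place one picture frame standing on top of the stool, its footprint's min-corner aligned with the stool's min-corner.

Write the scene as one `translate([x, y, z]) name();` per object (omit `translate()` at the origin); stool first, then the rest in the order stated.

stool();
translate([0, 0, 415]) picture_frame();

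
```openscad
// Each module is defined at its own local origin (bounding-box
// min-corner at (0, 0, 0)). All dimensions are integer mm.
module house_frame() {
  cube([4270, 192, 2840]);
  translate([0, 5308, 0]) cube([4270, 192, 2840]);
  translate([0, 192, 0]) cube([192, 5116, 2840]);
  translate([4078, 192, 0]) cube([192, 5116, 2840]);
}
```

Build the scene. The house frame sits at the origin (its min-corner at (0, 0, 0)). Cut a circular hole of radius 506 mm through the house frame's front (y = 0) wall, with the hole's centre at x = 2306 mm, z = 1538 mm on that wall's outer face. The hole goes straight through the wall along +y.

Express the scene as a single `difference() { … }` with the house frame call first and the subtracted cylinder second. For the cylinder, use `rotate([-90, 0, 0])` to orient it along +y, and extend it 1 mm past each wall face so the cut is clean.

difference() {
  house_frame();
  translate([2306, -1, 1538]) rotate([-90, 0, 0]) cylinder(h = 194, r = 506);
}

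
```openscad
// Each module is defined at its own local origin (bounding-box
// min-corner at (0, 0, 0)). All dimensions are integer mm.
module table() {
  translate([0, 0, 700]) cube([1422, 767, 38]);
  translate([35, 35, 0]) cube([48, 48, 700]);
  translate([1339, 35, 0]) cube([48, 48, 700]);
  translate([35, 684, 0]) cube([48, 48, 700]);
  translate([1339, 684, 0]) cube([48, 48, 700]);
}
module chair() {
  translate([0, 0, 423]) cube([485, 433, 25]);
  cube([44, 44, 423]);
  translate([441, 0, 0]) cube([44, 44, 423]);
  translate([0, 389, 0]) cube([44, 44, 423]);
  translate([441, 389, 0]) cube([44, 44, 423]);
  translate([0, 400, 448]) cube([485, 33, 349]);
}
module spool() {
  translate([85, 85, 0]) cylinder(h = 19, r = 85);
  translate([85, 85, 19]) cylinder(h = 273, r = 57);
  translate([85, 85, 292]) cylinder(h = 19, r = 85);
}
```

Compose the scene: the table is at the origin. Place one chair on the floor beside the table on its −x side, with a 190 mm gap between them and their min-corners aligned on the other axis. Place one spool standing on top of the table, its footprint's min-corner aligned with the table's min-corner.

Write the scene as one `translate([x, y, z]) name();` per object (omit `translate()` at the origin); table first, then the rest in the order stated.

table();
translate([-675, 0, 0]) chair();
translate([0, 0, 738]) spool();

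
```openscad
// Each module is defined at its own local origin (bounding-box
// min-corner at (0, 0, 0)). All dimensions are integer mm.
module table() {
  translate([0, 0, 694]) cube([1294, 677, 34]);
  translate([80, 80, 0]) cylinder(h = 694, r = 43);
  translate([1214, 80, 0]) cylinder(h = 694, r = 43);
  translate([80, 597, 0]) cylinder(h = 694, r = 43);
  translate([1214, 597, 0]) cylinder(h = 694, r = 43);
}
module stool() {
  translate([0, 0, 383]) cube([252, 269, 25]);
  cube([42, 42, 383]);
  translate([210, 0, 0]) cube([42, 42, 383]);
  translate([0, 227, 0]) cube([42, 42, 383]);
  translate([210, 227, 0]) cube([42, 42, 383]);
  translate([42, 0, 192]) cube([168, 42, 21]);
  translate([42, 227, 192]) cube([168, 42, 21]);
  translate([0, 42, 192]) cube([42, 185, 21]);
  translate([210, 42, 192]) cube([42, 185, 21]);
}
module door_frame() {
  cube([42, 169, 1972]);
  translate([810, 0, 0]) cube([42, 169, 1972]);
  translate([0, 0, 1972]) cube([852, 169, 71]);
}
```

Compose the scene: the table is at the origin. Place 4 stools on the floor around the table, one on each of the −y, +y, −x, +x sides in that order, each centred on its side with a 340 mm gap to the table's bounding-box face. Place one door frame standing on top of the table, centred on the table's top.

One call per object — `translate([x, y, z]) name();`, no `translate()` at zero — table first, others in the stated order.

table();
translate([521, -609, 0]) stool();
translate([521, 1017, 0]) stool();
translate([-592, 204, 0]) stool();
translate([1634, 204, 0]) stool();
translate([221, 254, 728]) door_frame();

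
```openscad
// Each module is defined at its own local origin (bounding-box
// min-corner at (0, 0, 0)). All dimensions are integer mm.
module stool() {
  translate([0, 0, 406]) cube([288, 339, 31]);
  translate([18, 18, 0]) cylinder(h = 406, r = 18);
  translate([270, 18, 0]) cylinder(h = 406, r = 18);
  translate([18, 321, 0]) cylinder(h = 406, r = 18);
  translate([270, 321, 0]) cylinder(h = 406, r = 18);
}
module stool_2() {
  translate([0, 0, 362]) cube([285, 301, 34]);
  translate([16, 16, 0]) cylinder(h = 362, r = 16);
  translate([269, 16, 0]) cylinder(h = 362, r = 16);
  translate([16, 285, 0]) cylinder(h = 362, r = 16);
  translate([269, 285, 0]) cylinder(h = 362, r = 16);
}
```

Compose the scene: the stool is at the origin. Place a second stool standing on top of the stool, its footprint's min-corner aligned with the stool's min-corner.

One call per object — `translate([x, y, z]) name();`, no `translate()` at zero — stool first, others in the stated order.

stool();
translate([0, 0, 437]) stool_2();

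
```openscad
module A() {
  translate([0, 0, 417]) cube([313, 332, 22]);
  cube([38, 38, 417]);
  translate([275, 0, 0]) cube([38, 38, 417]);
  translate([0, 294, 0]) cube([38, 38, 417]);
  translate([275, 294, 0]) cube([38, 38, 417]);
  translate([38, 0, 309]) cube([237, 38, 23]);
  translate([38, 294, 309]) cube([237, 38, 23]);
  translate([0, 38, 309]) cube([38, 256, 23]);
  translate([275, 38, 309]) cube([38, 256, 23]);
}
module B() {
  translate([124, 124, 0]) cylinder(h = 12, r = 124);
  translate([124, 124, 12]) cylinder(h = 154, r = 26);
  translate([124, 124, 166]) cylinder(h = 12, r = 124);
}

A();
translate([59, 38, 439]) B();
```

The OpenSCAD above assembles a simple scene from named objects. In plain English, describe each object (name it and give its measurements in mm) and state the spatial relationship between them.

A is a simple wooden stool: a rectangular seat 313 mm (x) by 332 mm (y), 22 mm thick, top face at z = 439 mm, on four square legs, each 38×38 mm in cross-section. The legs rest on z = 0, each flush with a corner of the seat. Four stretchers, 38 mm wide and 23 mm tall, connect adjacent legs with their undersides at z = 309 mm, each running between the inner faces of the legs it joins and aligned with the legs' outer faces on the other axis.

B is a spool: two coaxial disc flanges of radius 124 mm and thickness 12 mm, joined by a core cylinder of radius 26 mm and height 154 mm. The lower flange rests on z = 0 and the three cylinders share a vertical axis.

The spool is on top of the stool.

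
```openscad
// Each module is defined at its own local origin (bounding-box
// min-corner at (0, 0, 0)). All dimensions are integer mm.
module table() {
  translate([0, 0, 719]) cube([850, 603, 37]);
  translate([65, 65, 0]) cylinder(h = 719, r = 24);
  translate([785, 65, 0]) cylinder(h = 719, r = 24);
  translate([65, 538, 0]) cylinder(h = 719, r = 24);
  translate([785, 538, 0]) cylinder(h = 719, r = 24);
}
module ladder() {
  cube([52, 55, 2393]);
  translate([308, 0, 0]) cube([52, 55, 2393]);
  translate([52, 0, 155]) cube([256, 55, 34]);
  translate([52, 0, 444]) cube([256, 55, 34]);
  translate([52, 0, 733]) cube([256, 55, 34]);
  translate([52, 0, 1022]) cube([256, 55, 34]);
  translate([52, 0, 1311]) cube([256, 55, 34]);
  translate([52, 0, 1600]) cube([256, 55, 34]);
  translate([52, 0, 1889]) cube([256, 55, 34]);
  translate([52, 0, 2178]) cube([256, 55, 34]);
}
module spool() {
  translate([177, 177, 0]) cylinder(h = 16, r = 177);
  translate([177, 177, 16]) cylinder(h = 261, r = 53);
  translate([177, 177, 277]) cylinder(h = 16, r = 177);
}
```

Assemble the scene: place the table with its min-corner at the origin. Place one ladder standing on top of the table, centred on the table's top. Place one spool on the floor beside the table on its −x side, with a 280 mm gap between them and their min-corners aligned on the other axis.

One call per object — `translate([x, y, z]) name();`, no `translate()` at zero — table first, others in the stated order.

table();
translate([245, 274, 756]) ladder();
translate([-634, 0, 0]) spool();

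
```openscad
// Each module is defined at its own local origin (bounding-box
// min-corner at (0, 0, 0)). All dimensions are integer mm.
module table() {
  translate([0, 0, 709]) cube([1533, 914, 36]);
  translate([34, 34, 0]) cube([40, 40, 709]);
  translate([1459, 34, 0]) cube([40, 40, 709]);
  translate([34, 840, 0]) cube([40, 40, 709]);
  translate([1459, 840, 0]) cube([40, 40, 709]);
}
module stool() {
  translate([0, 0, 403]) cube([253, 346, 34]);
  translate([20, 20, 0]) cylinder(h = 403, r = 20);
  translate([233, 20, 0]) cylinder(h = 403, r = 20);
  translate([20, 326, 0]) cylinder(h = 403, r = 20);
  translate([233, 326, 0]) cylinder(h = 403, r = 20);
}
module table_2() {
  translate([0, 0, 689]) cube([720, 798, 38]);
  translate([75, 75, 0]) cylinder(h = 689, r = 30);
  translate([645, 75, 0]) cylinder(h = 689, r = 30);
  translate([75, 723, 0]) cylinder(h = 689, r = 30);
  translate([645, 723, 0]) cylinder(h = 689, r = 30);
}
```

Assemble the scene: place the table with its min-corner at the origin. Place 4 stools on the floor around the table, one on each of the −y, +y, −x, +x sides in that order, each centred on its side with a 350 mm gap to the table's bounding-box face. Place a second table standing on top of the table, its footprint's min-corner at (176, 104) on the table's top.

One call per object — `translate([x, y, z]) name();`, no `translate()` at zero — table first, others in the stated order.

table();
translate([640, -696, 0]) stool();
translate([640, 1264, 0]) stool();
translate([-603, 284, 0]) stool();
translate([1883, 284, 0]) stool();
translate([176, 104, 745]) table_2();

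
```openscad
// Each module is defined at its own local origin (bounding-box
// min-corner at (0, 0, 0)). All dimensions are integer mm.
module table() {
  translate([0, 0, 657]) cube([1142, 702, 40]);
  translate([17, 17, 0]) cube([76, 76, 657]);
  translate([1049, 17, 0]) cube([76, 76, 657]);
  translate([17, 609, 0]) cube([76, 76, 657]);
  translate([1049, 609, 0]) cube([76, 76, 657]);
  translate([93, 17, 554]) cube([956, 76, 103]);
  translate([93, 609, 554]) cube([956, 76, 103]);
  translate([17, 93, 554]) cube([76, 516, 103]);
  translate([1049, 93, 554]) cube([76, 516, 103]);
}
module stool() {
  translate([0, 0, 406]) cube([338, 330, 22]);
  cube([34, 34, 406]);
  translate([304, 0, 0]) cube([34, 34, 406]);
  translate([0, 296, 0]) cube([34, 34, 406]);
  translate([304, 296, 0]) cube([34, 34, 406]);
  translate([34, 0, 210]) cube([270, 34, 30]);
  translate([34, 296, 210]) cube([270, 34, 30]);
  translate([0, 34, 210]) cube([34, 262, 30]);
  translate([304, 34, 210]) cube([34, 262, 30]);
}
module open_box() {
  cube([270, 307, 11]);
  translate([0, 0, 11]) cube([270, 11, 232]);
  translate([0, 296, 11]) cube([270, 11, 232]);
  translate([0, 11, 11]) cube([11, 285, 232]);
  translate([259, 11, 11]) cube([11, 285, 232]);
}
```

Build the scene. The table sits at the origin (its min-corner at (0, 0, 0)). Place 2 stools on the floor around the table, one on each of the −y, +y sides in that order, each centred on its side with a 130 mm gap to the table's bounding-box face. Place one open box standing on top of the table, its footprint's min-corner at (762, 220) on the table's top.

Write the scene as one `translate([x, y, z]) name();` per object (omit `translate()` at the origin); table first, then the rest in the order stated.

table();
translate([402, -460, 0]) stool();
translate([402, 832, 0]) stool();
translate([762, 220, 697]) open_box();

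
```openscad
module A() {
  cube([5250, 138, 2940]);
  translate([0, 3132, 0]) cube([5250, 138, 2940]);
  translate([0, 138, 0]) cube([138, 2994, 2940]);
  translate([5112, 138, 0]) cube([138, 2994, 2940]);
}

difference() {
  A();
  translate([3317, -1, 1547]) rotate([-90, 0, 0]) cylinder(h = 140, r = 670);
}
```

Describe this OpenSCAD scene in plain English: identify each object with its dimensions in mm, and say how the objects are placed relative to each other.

A is the wall frame of a small rectangular building: four walls, each 2940 mm tall and 138 mm thick, enclosing a footprint 5250 mm (x) by 3270 mm (y) outside-to-outside, with no floor or roof. The front and back walls (the −y and +y sides) span the full width; the two side walls fit between them.

The house frame has a circular hole of radius 670 mm through its front wall, centred at (x = 3317, z = 1547).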